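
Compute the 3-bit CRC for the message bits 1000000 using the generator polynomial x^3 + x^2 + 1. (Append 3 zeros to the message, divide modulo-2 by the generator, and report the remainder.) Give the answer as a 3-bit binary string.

Append 3 zeros: 1000000000. Divide by 1101 (XOR where the leading bit is 1):
  pos 0: 1000 XOR 1101 = 0101
  pos 1: 1010 XOR 1101 = 0111
  pos 2: 1110 XOR 1101 = 0011
  pos 4: 1100 XOR 1101 = 0001
Remainder (last 3 bits) = 100. This is the CRC / FCS.

100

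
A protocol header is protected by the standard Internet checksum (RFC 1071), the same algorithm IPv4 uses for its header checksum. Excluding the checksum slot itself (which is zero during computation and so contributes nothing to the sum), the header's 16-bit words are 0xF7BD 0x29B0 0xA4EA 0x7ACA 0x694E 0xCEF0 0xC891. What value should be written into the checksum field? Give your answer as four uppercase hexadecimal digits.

BE0B

One's-complement addition (fold any carry out of bit 15 back into bit 0):
  0xF7BD + 0x29B0 = 0x1216D → wrap carry → 0x216E
  0x216E + 0xA4EA = 0x0C658
  0xC658 + 0x7ACA = 0x14122 → wrap carry → 0x4123
  0x4123 + 0x694E = 0x0AA71
  0xAA71 + 0xCEF0 = 0x17961 → wrap carry → 0x7962
  0x7962 + 0xC891 = 0x141F3 → wrap carry → 0x41F4
One's-complement sum = 0x41F4.
Checksum = ~0x41F4 & 0xFFFF = 0xBE0B.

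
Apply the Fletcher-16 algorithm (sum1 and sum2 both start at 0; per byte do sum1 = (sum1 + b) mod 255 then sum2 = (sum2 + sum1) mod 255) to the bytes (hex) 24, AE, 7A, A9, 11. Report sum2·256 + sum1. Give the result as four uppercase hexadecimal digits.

Running sums (mod 255):
  after byte 0 (24): sum1=36, sum2=36
  after byte 1 (AE): sum1=210, sum2=246
  after byte 2 (7A): sum1=77, sum2=68
  after byte 3 (A9): sum1=246, sum2=59
  after byte 4 (11): sum1=8, sum2=67
Checksum = sum2·256 + sum1 = 67·256 + 8 = 17160 = 0x4308.

4308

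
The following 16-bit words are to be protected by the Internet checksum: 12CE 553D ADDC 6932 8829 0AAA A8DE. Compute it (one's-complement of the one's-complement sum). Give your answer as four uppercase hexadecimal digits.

4533

One's-complement addition (fold any carry out of bit 15 back into bit 0):
  0x12CE + 0x553D = 0x0680B
  0x680B + 0xADDC = 0x115E7 → wrap carry → 0x15E8
  0x15E8 + 0x6932 = 0x07F1A
  0x7F1A + 0x8829 = 0x10743 → wrap carry → 0x0744
  0x0744 + 0x0AAA = 0x011EE
  0x11EE + 0xA8DE = 0x0BACC
One's-complement sum = 0xBACC.
Checksum = ~0xBACC & 0xFFFF = 0x4533.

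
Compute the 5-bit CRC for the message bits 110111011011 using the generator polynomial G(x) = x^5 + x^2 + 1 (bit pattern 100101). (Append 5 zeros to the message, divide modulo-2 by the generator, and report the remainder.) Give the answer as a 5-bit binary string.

Append 5 zeros: 11011101101100000. Divide by 100101 (XOR where the leading bit is 1):
  pos 0: 110111 XOR 100101 = 010010
  pos 1: 100100 XOR 100101 = 000001
  pos 6: 111011 XOR 100101 = 011110
  pos 7: 111100 XOR 100101 = 011001
  pos 8: 110010 XOR 100101 = 010111
  pos 9: 101110 XOR 100101 = 001011
  pos 11: 101100 XOR 100101 = 001001
Remainder (last 5 bits) = 01001. This is the CRC / FCS.

01001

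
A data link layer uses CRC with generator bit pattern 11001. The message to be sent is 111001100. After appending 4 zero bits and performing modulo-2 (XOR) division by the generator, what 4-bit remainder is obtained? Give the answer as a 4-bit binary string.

Append 4 zeros: 1110011000000. Divide by 11001 (XOR where the leading bit is 1):
  pos 0: 11100 XOR 11001 = 00101
  pos 2: 10111 XOR 11001 = 01110
  pos 3: 11100 XOR 11001 = 00101
  pos 5: 10100 XOR 11001 = 01101
  pos 6: 11010 XOR 11001 = 00011
Remainder (last 4 bits) = 1100. This is the CRC / FCS.

1100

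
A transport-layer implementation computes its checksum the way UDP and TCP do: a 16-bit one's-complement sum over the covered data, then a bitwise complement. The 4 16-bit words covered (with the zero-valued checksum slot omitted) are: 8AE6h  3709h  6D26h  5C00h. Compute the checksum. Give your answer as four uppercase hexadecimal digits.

74E9

One's-complement addition (fold any carry out of bit 15 back into bit 0):
  0x8AE6 + 0x3709 = 0x0C1EF
  0xC1EF + 0x6D26 = 0x12F15 → wrap carry → 0x2F16
  0x2F16 + 0x5C00 = 0x08B16
One's-complement sum = 0x8B16.
Checksum = ~0x8B16 & 0xFFFF = 0x74E9.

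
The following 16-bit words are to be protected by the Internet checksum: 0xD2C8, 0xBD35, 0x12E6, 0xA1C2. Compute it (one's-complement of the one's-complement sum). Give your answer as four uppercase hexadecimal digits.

One's-complement addition (fold any carry out of bit 15 back into bit 0):
  0xD2C8 + 0xBD35 = 0x18FFD → wrap carry → 0x8FFE
  0x8FFE + 0x12E6 = 0x0A2E4
  0xA2E4 + 0xA1C2 = 0x144A6 → wrap carry → 0x44A7
One's-complement sum = 0x44A7.
Checksum = ~0x44A7 & 0xFFFF = 0xBB58.

BB58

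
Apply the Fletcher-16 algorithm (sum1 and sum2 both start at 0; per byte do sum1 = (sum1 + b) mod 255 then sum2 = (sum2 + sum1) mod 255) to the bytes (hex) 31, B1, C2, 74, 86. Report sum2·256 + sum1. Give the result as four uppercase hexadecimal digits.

Running sums (mod 255):
  after byte 0 (31): sum1=49, sum2=49
  after byte 1 (B1): sum1=226, sum2=20
  after byte 2 (C2): sum1=165, sum2=185
  after byte 3 (74): sum1=26, sum2=211
  after byte 4 (86): sum1=160, sum2=116
Checksum = sum2·256 + sum1 = 116·256 + 160 = 29856 = 0x74A0.

74A0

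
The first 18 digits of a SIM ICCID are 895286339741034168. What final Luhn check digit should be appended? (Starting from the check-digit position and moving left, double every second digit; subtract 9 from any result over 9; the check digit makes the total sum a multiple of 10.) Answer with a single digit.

Partial digits right→left: 8 6 1 4 3 0 1 4 7 9 3 3 6 8 2 5 9 8
Double every second digit counting from the check-digit position (so the 1st, 3rd, 5th, ... of the partial from the right).
  doubled (with −9 where >9): 7 2 6 2 5 6 3 4 9 → sum 44
  kept as-is: 6 4 0 4 9 3 8 5 8 → sum 47
Total = 44 + 47 = 91.
Check digit = (10 − (91 mod 10)) mod 10 = 9.

9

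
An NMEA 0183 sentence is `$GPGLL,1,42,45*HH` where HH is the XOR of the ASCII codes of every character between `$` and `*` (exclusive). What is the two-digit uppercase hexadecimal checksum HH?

4A

XOR the ASCII codes of the payload characters:
  'G' = 0x47 → acc = 0x47
  'P' = 0x50 → acc = 0x17
  'G' = 0x47 → acc = 0x50
  'L' = 0x4C → acc = 0x1C
  'L' = 0x4C → acc = 0x50
  ',' = 0x2C → acc = 0x7C
  '1' = 0x31 → acc = 0x4D
  ',' = 0x2C → acc = 0x61
  '4' = 0x34 → acc = 0x55
  '2' = 0x32 → acc = 0x67
  ',' = 0x2C → acc = 0x4B
  '4' = 0x34 → acc = 0x7F
  '5' = 0x35 → acc = 0x4A
Checksum = 0x4A.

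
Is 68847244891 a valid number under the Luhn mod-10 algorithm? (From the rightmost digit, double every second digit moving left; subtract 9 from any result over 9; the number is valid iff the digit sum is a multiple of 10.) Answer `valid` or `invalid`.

valid

From the right, keep odd positions and double even positions (subtract 9 from any doubled value over 9):
  doubled (positions 2,4,...): 9 8 4 8 7 → sum 36
  kept (positions 1,3,...): 1 8 4 7 8 6 → sum 34
Total = 70.
70 mod 10 = 0, so the number is valid.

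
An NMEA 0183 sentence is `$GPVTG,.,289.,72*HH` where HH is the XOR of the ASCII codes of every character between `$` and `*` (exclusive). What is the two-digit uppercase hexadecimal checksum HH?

48

XOR the ASCII codes of the payload characters:
  'G' = 0x47 → acc = 0x47
  'P' = 0x50 → acc = 0x17
  'V' = 0x56 → acc = 0x41
  'T' = 0x54 → acc = 0x15
  'G' = 0x47 → acc = 0x52
  ',' = 0x2C → acc = 0x7E
  '.' = 0x2E → acc = 0x50
  ',' = 0x2C → acc = 0x7C
  '2' = 0x32 → acc = 0x4E
  '8' = 0x38 → acc = 0x76
  '9' = 0x39 → acc = 0x4F
  '.' = 0x2E → acc = 0x61
  ',' = 0x2C → acc = 0x4D
  '7' = 0x37 → acc = 0x7A
  '2' = 0x32 → acc = 0x48
Checksum = 0x48.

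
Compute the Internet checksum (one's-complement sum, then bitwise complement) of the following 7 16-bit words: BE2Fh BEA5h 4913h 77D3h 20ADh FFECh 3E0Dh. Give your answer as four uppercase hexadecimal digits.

639C

One's-complement addition (fold any carry out of bit 15 back into bit 0):
  0xBE2F + 0xBEA5 = 0x17CD4 → wrap carry → 0x7CD5
  0x7CD5 + 0x4913 = 0x0C5E8
  0xC5E8 + 0x77D3 = 0x13DBB → wrap carry → 0x3DBC
  0x3DBC + 0x20AD = 0x05E69
  0x5E69 + 0xFFEC = 0x15E55 → wrap carry → 0x5E56
  0x5E56 + 0x3E0D = 0x09C63
One's-complement sum = 0x9C63.
Checksum = ~0x9C63 & 0xFFFF = 0x639C.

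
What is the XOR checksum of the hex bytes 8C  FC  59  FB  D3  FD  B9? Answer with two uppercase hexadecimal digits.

XOR the bytes together:
  start with 0x8C
  0x8C ⊕ 0xFC = 0x70
  0x70 ⊕ 0x59 = 0x29
  0x29 ⊕ 0xFB = 0xD2
  0xD2 ⊕ 0xD3 = 0x01
  0x01 ⊕ 0xFD = 0xFC
  0xFC ⊕ 0xB9 = 0x45

45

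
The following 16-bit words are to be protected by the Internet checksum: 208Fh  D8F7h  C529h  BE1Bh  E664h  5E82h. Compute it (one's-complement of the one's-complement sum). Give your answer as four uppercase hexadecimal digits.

3E4C

One's-complement addition (fold any carry out of bit 15 back into bit 0):
  0x208F + 0xD8F7 = 0x0F986
  0xF986 + 0xC529 = 0x1BEAF → wrap carry → 0xBEB0
  0xBEB0 + 0xBE1B = 0x17CCB → wrap carry → 0x7CCC
  0x7CCC + 0xE664 = 0x16330 → wrap carry → 0x6331
  0x6331 + 0x5E82 = 0x0C1B3
One's-complement sum = 0xC1B3.
Checksum = ~0xC1B3 & 0xFFFF = 0x3E4C.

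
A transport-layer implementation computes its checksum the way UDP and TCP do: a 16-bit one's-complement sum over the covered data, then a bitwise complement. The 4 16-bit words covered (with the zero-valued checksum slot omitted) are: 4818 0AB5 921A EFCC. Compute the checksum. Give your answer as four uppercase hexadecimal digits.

One's-complement addition (fold any carry out of bit 15 back into bit 0):
  0x4818 + 0x0AB5 = 0x052CD
  0x52CD + 0x921A = 0x0E4E7
  0xE4E7 + 0xEFCC = 0x1D4B3 → wrap carry → 0xD4B4
One's-complement sum = 0xD4B4.
Checksum = ~0xD4B4 & 0xFFFF = 0x2B4B.

2B4B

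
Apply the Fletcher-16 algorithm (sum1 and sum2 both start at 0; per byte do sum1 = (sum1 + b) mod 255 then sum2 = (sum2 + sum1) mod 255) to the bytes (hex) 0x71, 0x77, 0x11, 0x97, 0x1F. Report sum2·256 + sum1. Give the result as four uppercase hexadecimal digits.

Running sums (mod 255):
  after byte 0 (0x71): sum1=113, sum2=113
  after byte 1 (0x77): sum1=232, sum2=90
  after byte 2 (0x11): sum1=249, sum2=84
  after byte 3 (0x97): sum1=145, sum2=229
  after byte 4 (0x1F): sum1=176, sum2=150
Checksum = sum2·256 + sum1 = 150·256 + 176 = 38576 = 0x96B0.

96B0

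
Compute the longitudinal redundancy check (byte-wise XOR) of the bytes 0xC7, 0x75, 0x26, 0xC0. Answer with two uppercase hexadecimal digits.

XOR the bytes together:
  start with 0xC7
  0xC7 ⊕ 0x75 = 0xB2
  0xB2 ⊕ 0x26 = 0x94
  0x94 ⊕ 0xC0 = 0x54

54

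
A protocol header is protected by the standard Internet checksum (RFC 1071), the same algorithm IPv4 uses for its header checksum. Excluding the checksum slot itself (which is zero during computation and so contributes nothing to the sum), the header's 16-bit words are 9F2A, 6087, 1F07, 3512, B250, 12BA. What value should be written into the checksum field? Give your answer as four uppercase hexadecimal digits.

One's-complement addition (fold any carry out of bit 15 back into bit 0):
  0x9F2A + 0x6087 = 0x0FFB1
  0xFFB1 + 0x1F07 = 0x11EB8 → wrap carry → 0x1EB9
  0x1EB9 + 0x3512 = 0x053CB
  0x53CB + 0xB250 = 0x1061B → wrap carry → 0x061C
  0x061C + 0x12BA = 0x018D6
One's-complement sum = 0x18D6.
Checksum = ~0x18D6 & 0xFFFF = 0xE729.

E729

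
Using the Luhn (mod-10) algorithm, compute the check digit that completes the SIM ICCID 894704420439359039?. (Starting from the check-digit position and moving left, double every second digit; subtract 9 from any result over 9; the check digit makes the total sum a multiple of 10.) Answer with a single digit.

3

Partial digits right→left: 9 3 0 9 5 3 9 3 4 0 2 4 4 0 7 4 9 8
Double every second digit counting from the check-digit position (so the 1st, 3rd, 5th, ... of the partial from the right).
  doubled (with −9 where >9): 9 0 1 9 8 4 8 5 9 → sum 53
  kept as-is: 3 9 3 3 0 4 0 4 8 → sum 34
Total = 53 + 34 = 87.
Check digit = (10 − (87 mod 10)) mod 10 = 3.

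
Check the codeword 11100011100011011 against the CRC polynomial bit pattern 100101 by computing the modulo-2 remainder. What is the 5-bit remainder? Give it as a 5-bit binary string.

Modulo-2 division of 11100011100011011 by 100101:
  pos 0: 111000 XOR 100101 = 011101
  pos 1: 111011 XOR 100101 = 011110
  pos 2: 111101 XOR 100101 = 011000
  pos 3: 110001 XOR 100101 = 010100
  pos 4: 101000 XOR 100101 = 001101
  pos 6: 110100 XOR 100101 = 010001
  pos 7: 100011 XOR 100101 = 000110
  pos 10: 110101 XOR 100101 = 010000
  pos 11: 100001 XOR 100101 = 000100
Remainder = 00100 (nonzero — an error is detected).

00100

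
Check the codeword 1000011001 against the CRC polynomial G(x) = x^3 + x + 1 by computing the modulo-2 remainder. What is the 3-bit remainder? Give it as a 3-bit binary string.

000

Modulo-2 division of 1000011001 by 1011:
  pos 0: 1000 XOR 1011 = 0011
  pos 2: 1101 XOR 1011 = 0110
  pos 3: 1101 XOR 1011 = 0110
  pos 4: 1100 XOR 1011 = 0111
  pos 5: 1110 XOR 1011 = 0101
  pos 6: 1011 XOR 1011 = 0000
Remainder = 000 (zero — the frame passes the CRC check).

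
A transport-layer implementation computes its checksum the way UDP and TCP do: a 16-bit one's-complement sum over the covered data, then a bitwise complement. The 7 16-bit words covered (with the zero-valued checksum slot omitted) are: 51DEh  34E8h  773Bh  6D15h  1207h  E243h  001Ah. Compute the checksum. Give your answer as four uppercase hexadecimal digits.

One's-complement addition (fold any carry out of bit 15 back into bit 0):
  0x51DE + 0x34E8 = 0x086C6
  0x86C6 + 0x773B = 0x0FE01
  0xFE01 + 0x6D15 = 0x16B16 → wrap carry → 0x6B17
  0x6B17 + 0x1207 = 0x07D1E
  0x7D1E + 0xE243 = 0x15F61 → wrap carry → 0x5F62
  0x5F62 + 0x001A = 0x05F7C
One's-complement sum = 0x5F7C.
Checksum = ~0x5F7C & 0xFFFF = 0xA083.

A083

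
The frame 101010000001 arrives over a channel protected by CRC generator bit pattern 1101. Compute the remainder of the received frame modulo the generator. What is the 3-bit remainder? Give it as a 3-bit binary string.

011

Modulo-2 division of 101010000001 by 1101:
  pos 0: 1010 XOR 1101 = 0111
  pos 1: 1111 XOR 1101 = 0010
  pos 3: 1000 XOR 1101 = 0101
  pos 4: 1010 XOR 1101 = 0111
  pos 5: 1110 XOR 1101 = 0011
  pos 7: 1100 XOR 1101 = 0001
Remainder = 011 (nonzero — an error is detected).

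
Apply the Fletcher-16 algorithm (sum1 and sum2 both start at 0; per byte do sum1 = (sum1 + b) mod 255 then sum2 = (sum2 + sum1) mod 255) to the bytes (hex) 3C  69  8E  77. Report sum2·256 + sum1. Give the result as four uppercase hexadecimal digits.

Running sums (mod 255):
  after byte 0 (3C): sum1=60, sum2=60
  after byte 1 (69): sum1=165, sum2=225
  after byte 2 (8E): sum1=52, sum2=22
  after byte 3 (77): sum1=171, sum2=193
Checksum = sum2·256 + sum1 = 193·256 + 171 = 49579 = 0xC1AB.

C1AB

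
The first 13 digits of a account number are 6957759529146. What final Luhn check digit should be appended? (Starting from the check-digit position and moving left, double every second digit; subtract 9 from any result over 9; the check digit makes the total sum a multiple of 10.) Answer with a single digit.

4

Partial digits right→left: 6 4 1 9 2 5 9 5 7 7 5 9 6
Double every second digit counting from the check-digit position (so the 1st, 3rd, 5th, ... of the partial from the right).
  doubled (with −9 where >9): 3 2 4 9 5 1 3 → sum 27
  kept as-is: 4 9 5 5 7 9 → sum 39
Total = 27 + 39 = 66.
Check digit = (10 − (66 mod 10)) mod 10 = 4.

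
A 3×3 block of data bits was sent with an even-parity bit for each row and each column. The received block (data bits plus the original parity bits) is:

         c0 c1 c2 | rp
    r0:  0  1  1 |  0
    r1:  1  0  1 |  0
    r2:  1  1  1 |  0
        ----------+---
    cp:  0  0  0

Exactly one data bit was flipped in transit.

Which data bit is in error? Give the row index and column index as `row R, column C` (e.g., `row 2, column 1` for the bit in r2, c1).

row 2, column 2

Recompute each row's even parity and compare to rp:
  r0: data parity 0, sent rp 0 → ok
  r1: data parity 0, sent rp 0 → ok
  r2: data parity 1, sent rp 0 → mismatch
Recompute each column's even parity and compare to cp:
  c0: data parity 0, sent cp 0 → ok
  c1: data parity 0, sent cp 0 → ok
  c2: data parity 1, sent cp 0 → mismatch
Exactly one row (r2) and one column (c2) fail → the flipped bit is at their intersection.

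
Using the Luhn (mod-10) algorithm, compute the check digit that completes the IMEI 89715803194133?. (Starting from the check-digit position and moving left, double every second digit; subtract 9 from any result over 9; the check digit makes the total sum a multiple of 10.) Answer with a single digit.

Partial digits right→left: 3 3 1 4 9 1 3 0 8 5 1 7 9 8
Double every second digit counting from the check-digit position (so the 1st, 3rd, 5th, ... of the partial from the right).
  doubled (with −9 where >9): 6 2 9 6 7 2 9 → sum 41
  kept as-is: 3 4 1 0 5 7 8 → sum 28
Total = 41 + 28 = 69.
Check digit = (10 − (69 mod 10)) mod 10 = 1.

1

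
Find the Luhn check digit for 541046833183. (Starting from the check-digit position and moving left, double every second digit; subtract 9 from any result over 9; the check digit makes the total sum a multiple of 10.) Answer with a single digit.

Partial digits right→left: 3 8 1 3 3 8 6 4 0 1 4 5
Double every second digit counting from the check-digit position (so the 1st, 3rd, 5th, ... of the partial from the right).
  doubled (with −9 where >9): 6 2 6 3 0 8 → sum 25
  kept as-is: 8 3 8 4 1 5 → sum 29
Total = 25 + 29 = 54.
Check digit = (10 − (54 mod 10)) mod 10 = 6.

6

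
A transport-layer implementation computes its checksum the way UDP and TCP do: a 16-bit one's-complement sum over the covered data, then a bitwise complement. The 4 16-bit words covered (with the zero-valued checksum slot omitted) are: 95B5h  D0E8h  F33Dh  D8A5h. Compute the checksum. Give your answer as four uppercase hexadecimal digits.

One's-complement addition (fold any carry out of bit 15 back into bit 0):
  0x95B5 + 0xD0E8 = 0x1669D → wrap carry → 0x669E
  0x669E + 0xF33D = 0x159DB → wrap carry → 0x59DC
  0x59DC + 0xD8A5 = 0x13281 → wrap carry → 0x3282
One's-complement sum = 0x3282.
Checksum = ~0x3282 & 0xFFFF = 0xCD7D.

CD7D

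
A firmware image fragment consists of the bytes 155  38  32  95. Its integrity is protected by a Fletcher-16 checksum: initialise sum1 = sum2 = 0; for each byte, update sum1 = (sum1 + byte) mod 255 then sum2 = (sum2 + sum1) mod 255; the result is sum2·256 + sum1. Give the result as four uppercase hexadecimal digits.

Running sums (mod 255):
  after byte 0 (155): sum1=155, sum2=155
  after byte 1 (38): sum1=193, sum2=93
  after byte 2 (32): sum1=225, sum2=63
  after byte 3 (95): sum1=65, sum2=128
Checksum = sum2·256 + sum1 = 128·256 + 65 = 32833 = 0x8041.

8041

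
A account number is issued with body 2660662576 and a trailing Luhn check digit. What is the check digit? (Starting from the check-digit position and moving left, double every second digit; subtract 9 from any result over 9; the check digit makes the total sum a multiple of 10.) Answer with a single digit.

7

Partial digits right→left: 6 7 5 2 6 6 0 6 6 2
Double every second digit counting from the check-digit position (so the 1st, 3rd, 5th, ... of the partial from the right).
  doubled (with −9 where >9): 3 1 3 0 3 → sum 10
  kept as-is: 7 2 6 6 2 → sum 23
Total = 10 + 23 = 33.
Check digit = (10 − (33 mod 10)) mod 10 = 7.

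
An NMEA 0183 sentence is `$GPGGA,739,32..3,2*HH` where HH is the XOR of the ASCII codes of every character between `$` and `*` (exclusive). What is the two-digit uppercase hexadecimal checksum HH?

47

XOR the ASCII codes of the payload characters:
  'G' = 0x47 → acc = 0x47
  'P' = 0x50 → acc = 0x17
  'G' = 0x47 → acc = 0x50
  'G' = 0x47 → acc = 0x17
  'A' = 0x41 → acc = 0x56
  ',' = 0x2C → acc = 0x7A
  '7' = 0x37 → acc = 0x4D
  '3' = 0x33 → acc = 0x7E
  '9' = 0x39 → acc = 0x47
  ',' = 0x2C → acc = 0x6B
  '3' = 0x33 → acc = 0x58
  '2' = 0x32 → acc = 0x6A
  '.' = 0x2E → acc = 0x44
  '.' = 0x2E → acc = 0x6A
  '3' = 0x33 → acc = 0x59
  ',' = 0x2C → acc = 0x75
  '2' = 0x32 → acc = 0x47
Checksum = 0x47.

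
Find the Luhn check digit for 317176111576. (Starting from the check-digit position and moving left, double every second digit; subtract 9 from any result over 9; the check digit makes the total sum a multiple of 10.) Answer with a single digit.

1

Partial digits right→left: 6 7 5 1 1 1 6 7 1 7 1 3
Double every second digit counting from the check-digit position (so the 1st, 3rd, 5th, ... of the partial from the right).
  doubled (with −9 where >9): 3 1 2 3 2 2 → sum 13
  kept as-is: 7 1 1 7 7 3 → sum 26
Total = 13 + 26 = 39.
Check digit = (10 − (39 mod 10)) mod 10 = 1.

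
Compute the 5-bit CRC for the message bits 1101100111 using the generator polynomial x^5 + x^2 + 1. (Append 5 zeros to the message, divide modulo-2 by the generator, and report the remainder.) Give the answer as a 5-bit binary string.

01100

Append 5 zeros: 110110011100000. Divide by 100101 (XOR where the leading bit is 1):
  pos 0: 110110 XOR 100101 = 010011
  pos 1: 100110 XOR 100101 = 000011
  pos 5: 111110 XOR 100101 = 011011
  pos 6: 110110 XOR 100101 = 010011
  pos 7: 100110 XOR 100101 = 000011
Remainder (last 5 bits) = 01100. This is the CRC / FCS.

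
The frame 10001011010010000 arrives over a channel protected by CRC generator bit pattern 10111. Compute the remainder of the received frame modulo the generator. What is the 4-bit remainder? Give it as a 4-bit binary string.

Modulo-2 division of 10001011010010000 by 10111:
  pos 0: 10001 XOR 10111 = 00110
  pos 2: 11001 XOR 10111 = 01110
  pos 3: 11101 XOR 10111 = 01010
  pos 4: 10100 XOR 10111 = 00011
  pos 7: 11100 XOR 10111 = 01011
  pos 8: 10111 XOR 10111 = 00000
Remainder = 0000 (zero — the frame passes the CRC check).

0000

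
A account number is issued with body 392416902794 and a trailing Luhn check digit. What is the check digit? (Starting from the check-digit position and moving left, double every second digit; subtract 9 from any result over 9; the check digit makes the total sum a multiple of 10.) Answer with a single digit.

Partial digits right→left: 4 9 7 2 0 9 6 1 4 2 9 3
Double every second digit counting from the check-digit position (so the 1st, 3rd, 5th, ... of the partial from the right).
  doubled (with −9 where >9): 8 5 0 3 8 9 → sum 33
  kept as-is: 9 2 9 1 2 3 → sum 26
Total = 33 + 26 = 59.
Check digit = (10 − (59 mod 10)) mod 10 = 1.

1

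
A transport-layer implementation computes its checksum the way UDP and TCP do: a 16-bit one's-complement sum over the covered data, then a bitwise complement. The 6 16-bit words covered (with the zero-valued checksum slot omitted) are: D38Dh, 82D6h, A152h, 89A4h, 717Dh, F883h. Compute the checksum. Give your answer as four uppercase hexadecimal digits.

14A3

One's-complement addition (fold any carry out of bit 15 back into bit 0):
  0xD38D + 0x82D6 = 0x15663 → wrap carry → 0x5664
  0x5664 + 0xA152 = 0x0F7B6
  0xF7B6 + 0x89A4 = 0x1815A → wrap carry → 0x815B
  0x815B + 0x717D = 0x0F2D8
  0xF2D8 + 0xF883 = 0x1EB5B → wrap carry → 0xEB5C
One's-complement sum = 0xEB5C.
Checksum = ~0xEB5C & 0xFFFF = 0x14A3.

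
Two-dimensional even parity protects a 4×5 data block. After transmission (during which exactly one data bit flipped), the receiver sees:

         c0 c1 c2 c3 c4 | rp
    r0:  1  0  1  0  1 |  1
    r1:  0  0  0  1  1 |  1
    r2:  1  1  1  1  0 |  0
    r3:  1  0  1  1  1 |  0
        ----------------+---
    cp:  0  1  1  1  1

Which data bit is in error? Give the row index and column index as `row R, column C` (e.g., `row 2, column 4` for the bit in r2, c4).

Recompute each row's even parity and compare to rp:
  r0: data parity 1, sent rp 1 → ok
  r1: data parity 0, sent rp 1 → mismatch
  r2: data parity 0, sent rp 0 → ok
  r3: data parity 0, sent rp 0 → ok
Recompute each column's even parity and compare to cp:
  c0: data parity 1, sent cp 0 → mismatch
  c1: data parity 1, sent cp 1 → ok
  c2: data parity 1, sent cp 1 → ok
  c3: data parity 1, sent cp 1 → ok
  c4: data parity 1, sent cp 1 → ok
Exactly one row (r1) and one column (c0) fail → the flipped bit is at their intersection.

row 1, column 0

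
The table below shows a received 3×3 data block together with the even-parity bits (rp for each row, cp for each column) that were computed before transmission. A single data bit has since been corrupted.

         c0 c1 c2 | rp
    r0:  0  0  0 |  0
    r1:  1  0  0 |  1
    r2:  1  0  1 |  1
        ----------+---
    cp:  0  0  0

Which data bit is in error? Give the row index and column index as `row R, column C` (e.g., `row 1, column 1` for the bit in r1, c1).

Recompute each row's even parity and compare to rp:
  r0: data parity 0, sent rp 0 → ok
  r1: data parity 1, sent rp 1 → ok
  r2: data parity 0, sent rp 1 → mismatch
Recompute each column's even parity and compare to cp:
  c0: data parity 0, sent cp 0 → ok
  c1: data parity 0, sent cp 0 → ok
  c2: data parity 1, sent cp 0 → mismatch
Exactly one row (r2) and one column (c2) fail → the flipped bit is at their intersection.

row 2, column 2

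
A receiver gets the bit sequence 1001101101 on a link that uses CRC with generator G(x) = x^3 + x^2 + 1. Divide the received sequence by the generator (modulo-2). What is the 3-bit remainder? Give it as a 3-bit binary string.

001

Modulo-2 division of 1001101101 by 1101:
  pos 0: 1001 XOR 1101 = 0100
  pos 1: 1001 XOR 1101 = 0100
  pos 2: 1000 XOR 1101 = 0101
  pos 3: 1011 XOR 1101 = 0110
  pos 4: 1101 XOR 1101 = 0000
Remainder = 001 (nonzero — an error is detected).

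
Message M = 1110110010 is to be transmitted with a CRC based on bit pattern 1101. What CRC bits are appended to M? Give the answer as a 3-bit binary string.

Append 3 zeros: 1110110010000. Divide by 1101 (XOR where the leading bit is 1):
  pos 0: 1110 XOR 1101 = 0011
  pos 2: 1111 XOR 1101 = 0010
  pos 4: 1000 XOR 1101 = 0101
  pos 5: 1011 XOR 1101 = 0110
  pos 6: 1100 XOR 1101 = 0001
  pos 9: 1000 XOR 1101 = 0101
Remainder (last 3 bits) = 101. This is the CRC / FCS.

101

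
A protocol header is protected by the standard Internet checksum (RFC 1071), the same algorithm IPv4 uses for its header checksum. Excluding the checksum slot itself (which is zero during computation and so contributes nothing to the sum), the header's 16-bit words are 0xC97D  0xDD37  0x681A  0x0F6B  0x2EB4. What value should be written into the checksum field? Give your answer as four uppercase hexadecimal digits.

B310

One's-complement addition (fold any carry out of bit 15 back into bit 0):
  0xC97D + 0xDD37 = 0x1A6B4 → wrap carry → 0xA6B5
  0xA6B5 + 0x681A = 0x10ECF → wrap carry → 0x0ED0
  0x0ED0 + 0x0F6B = 0x01E3B
  0x1E3B + 0x2EB4 = 0x04CEF
One's-complement sum = 0x4CEF.
Checksum = ~0x4CEF & 0xFFFF = 0xB310.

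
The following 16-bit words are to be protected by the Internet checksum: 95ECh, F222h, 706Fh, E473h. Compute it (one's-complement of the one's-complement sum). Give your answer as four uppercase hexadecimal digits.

230D

One's-complement addition (fold any carry out of bit 15 back into bit 0):
  0x95EC + 0xF222 = 0x1880E → wrap carry → 0x880F
  0x880F + 0x706F = 0x0F87E
  0xF87E + 0xE473 = 0x1DCF1 → wrap carry → 0xDCF2
One's-complement sum = 0xDCF2.
Checksum = ~0xDCF2 & 0xFFFF = 0x230D.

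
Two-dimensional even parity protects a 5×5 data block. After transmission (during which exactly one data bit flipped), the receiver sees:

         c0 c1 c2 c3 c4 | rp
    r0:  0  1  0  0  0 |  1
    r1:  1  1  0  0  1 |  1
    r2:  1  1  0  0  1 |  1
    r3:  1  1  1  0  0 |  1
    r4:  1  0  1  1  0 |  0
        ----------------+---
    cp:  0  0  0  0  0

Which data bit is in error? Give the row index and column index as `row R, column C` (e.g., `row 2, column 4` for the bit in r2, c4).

row 4, column 3

Recompute each row's even parity and compare to rp:
  r0: data parity 1, sent rp 1 → ok
  r1: data parity 1, sent rp 1 → ok
  r2: data parity 1, sent rp 1 → ok
  r3: data parity 1, sent rp 1 → ok
  r4: data parity 1, sent rp 0 → mismatch
Recompute each column's even parity and compare to cp:
  c0: data parity 0, sent cp 0 → ok
  c1: data parity 0, sent cp 0 → ok
  c2: data parity 0, sent cp 0 → ok
  c3: data parity 1, sent cp 0 → mismatch
  c4: data parity 0, sent cp 0 → ok
Exactly one row (r4) and one column (c3) fail → the flipped bit is at their intersection.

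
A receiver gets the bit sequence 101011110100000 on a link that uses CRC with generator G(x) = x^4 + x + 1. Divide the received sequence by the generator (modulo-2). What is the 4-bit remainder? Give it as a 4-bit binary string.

Modulo-2 division of 101011110100000 by 10011:
  pos 0: 10101 XOR 10011 = 00110
  pos 2: 11011 XOR 10011 = 01000
  pos 3: 10001 XOR 10011 = 00010
  pos 6: 10010 XOR 10011 = 00001
  pos 10: 10000 XOR 10011 = 00011
Remainder = 0011 (nonzero — an error is detected).

0011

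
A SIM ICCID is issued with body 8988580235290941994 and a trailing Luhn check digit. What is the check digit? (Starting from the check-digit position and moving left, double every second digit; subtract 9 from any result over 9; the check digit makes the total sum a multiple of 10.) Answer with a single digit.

Partial digits right→left: 4 9 9 1 4 9 0 9 2 5 3 2 0 8 5 8 8 9 8
Double every second digit counting from the check-digit position (so the 1st, 3rd, 5th, ... of the partial from the right).
  doubled (with −9 where >9): 8 9 8 0 4 6 0 1 7 7 → sum 50
  kept as-is: 9 1 9 9 5 2 8 8 9 → sum 60
Total = 50 + 60 = 110.
Check digit = (10 − (110 mod 10)) mod 10 = 0.

0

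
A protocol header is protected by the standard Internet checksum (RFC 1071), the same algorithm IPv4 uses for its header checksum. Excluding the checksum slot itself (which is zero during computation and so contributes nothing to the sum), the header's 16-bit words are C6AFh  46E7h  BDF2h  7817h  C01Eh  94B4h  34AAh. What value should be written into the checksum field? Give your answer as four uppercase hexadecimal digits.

One's-complement addition (fold any carry out of bit 15 back into bit 0):
  0xC6AF + 0x46E7 = 0x10D96 → wrap carry → 0x0D97
  0x0D97 + 0xBDF2 = 0x0CB89
  0xCB89 + 0x7817 = 0x143A0 → wrap carry → 0x43A1
  0x43A1 + 0xC01E = 0x103BF → wrap carry → 0x03C0
  0x03C0 + 0x94B4 = 0x09874
  0x9874 + 0x34AA = 0x0CD1E
One's-complement sum = 0xCD1E.
Checksum = ~0xCD1E & 0xFFFF = 0x32E1.

32E1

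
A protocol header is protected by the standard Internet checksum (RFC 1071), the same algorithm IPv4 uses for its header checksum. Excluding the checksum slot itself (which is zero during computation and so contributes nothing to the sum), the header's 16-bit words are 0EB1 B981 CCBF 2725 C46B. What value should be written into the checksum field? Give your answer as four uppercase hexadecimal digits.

One's-complement addition (fold any carry out of bit 15 back into bit 0):
  0x0EB1 + 0xB981 = 0x0C832
  0xC832 + 0xCCBF = 0x194F1 → wrap carry → 0x94F2
  0x94F2 + 0x2725 = 0x0BC17
  0xBC17 + 0xC46B = 0x18082 → wrap carry → 0x8083
One's-complement sum = 0x8083.
Checksum = ~0x8083 & 0xFFFF = 0x7F7C.

7F7C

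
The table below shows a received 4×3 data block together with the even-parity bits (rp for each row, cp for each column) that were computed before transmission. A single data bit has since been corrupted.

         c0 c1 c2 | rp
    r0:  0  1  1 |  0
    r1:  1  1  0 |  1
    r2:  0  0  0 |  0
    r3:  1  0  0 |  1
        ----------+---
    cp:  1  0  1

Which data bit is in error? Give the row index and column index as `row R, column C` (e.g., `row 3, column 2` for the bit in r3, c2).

row 1, column 0

Recompute each row's even parity and compare to rp:
  r0: data parity 0, sent rp 0 → ok
  r1: data parity 0, sent rp 1 → mismatch
  r2: data parity 0, sent rp 0 → ok
  r3: data parity 1, sent rp 1 → ok
Recompute each column's even parity and compare to cp:
  c0: data parity 0, sent cp 1 → mismatch
  c1: data parity 0, sent cp 0 → ok
  c2: data parity 1, sent cp 1 → ok
Exactly one row (r1) and one column (c0) fail → the flipped bit is at their intersection.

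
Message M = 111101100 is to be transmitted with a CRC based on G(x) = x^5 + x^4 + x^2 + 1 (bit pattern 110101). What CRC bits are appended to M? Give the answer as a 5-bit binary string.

00101

Append 5 zeros: 11110110000000. Divide by 110101 (XOR where the leading bit is 1):
  pos 0: 111101 XOR 110101 = 001000
  pos 2: 100010 XOR 110101 = 010111
  pos 3: 101110 XOR 110101 = 011011
  pos 4: 110110 XOR 110101 = 000011
  pos 8: 110000 XOR 110101 = 000101
Remainder (last 5 bits) = 00101. This is the CRC / FCS.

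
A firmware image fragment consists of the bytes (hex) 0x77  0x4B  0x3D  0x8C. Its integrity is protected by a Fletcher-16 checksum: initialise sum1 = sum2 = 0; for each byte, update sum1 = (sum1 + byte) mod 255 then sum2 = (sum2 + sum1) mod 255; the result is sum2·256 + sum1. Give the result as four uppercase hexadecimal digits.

Running sums (mod 255):
  after byte 0 (0x77): sum1=119, sum2=119
  after byte 1 (0x4B): sum1=194, sum2=58
  after byte 2 (0x3D): sum1=0, sum2=58
  after byte 3 (0x8C): sum1=140, sum2=198
Checksum = sum2·256 + sum1 = 198·256 + 140 = 50828 = 0xC68C.

C68C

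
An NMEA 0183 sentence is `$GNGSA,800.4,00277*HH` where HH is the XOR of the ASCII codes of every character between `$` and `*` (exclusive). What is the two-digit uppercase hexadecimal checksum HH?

4C

XOR the ASCII codes of the payload characters:
  'G' = 0x47 → acc = 0x47
  'N' = 0x4E → acc = 0x09
  'G' = 0x47 → acc = 0x4E
  'S' = 0x53 → acc = 0x1D
  'A' = 0x41 → acc = 0x5C
  ',' = 0x2C → acc = 0x70
  '8' = 0x38 → acc = 0x48
  '0' = 0x30 → acc = 0x78
  '0' = 0x30 → acc = 0x48
  '.' = 0x2E → acc = 0x66
  '4' = 0x34 → acc = 0x52
  ',' = 0x2C → acc = 0x7E
  '0' = 0x30 → acc = 0x4E
  '0' = 0x30 → acc = 0x7E
  '2' = 0x32 → acc = 0x4C
  '7' = 0x37 → acc = 0x7B
  '7' = 0x37 → acc = 0x4C
Checksum = 0x4C.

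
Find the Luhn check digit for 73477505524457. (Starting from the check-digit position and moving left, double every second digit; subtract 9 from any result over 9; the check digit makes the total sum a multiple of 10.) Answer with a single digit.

8

Partial digits right→left: 7 5 4 4 2 5 5 0 5 7 7 4 3 7
Double every second digit counting from the check-digit position (so the 1st, 3rd, 5th, ... of the partial from the right).
  doubled (with −9 where >9): 5 8 4 1 1 5 6 → sum 30
  kept as-is: 5 4 5 0 7 4 7 → sum 32
Total = 30 + 32 = 62.
Check digit = (10 − (62 mod 10)) mod 10 = 8.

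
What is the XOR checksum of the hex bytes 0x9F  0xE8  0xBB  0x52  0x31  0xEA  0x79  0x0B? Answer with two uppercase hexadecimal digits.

37

XOR the bytes together:
  start with 0x9F
  0x9F ⊕ 0xE8 = 0x77
  0x77 ⊕ 0xBB = 0xCC
  0xCC ⊕ 0x52 = 0x9E
  0x9E ⊕ 0x31 = 0xAF
  0xAF ⊕ 0xEA = 0x45
  0x45 ⊕ 0x79 = 0x3C
  0x3C ⊕ 0x0B = 0x37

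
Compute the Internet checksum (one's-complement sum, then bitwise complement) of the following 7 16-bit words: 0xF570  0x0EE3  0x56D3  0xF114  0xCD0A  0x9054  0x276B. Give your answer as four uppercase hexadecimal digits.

2EF9

One's-complement addition (fold any carry out of bit 15 back into bit 0):
  0xF570 + 0x0EE3 = 0x10453 → wrap carry → 0x0454
  0x0454 + 0x56D3 = 0x05B27
  0x5B27 + 0xF114 = 0x14C3B → wrap carry → 0x4C3C
  0x4C3C + 0xCD0A = 0x11946 → wrap carry → 0x1947
  0x1947 + 0x9054 = 0x0A99B
  0xA99B + 0x276B = 0x0D106
One's-complement sum = 0xD106.
Checksum = ~0xD106 & 0xFFFF = 0x2EF9.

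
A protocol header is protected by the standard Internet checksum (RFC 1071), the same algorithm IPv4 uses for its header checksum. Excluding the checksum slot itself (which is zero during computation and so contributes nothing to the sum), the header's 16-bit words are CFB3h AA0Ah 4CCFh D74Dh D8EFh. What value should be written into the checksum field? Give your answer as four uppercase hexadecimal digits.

One's-complement addition (fold any carry out of bit 15 back into bit 0):
  0xCFB3 + 0xAA0A = 0x179BD → wrap carry → 0x79BE
  0x79BE + 0x4CCF = 0x0C68D
  0xC68D + 0xD74D = 0x19DDA → wrap carry → 0x9DDB
  0x9DDB + 0xD8EF = 0x176CA → wrap carry → 0x76CB
One's-complement sum = 0x76CB.
Checksum = ~0x76CB & 0xFFFF = 0x8934.

8934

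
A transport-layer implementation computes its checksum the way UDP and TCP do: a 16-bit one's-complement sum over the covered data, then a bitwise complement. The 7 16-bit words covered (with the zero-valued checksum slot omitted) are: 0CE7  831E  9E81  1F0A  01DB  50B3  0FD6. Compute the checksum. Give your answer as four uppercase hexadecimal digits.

One's-complement addition (fold any carry out of bit 15 back into bit 0):
  0x0CE7 + 0x831E = 0x09005
  0x9005 + 0x9E81 = 0x12E86 → wrap carry → 0x2E87
  0x2E87 + 0x1F0A = 0x04D91
  0x4D91 + 0x01DB = 0x04F6C
  0x4F6C + 0x50B3 = 0x0A01F
  0xA01F + 0x0FD6 = 0x0AFF5
One's-complement sum = 0xAFF5.
Checksum = ~0xAFF5 & 0xFFFF = 0x500A.

500A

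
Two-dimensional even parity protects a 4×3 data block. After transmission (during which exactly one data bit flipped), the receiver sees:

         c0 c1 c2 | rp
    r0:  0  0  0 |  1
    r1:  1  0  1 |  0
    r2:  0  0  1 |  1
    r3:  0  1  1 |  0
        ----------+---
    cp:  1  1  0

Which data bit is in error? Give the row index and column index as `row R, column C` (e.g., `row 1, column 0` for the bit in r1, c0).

row 0, column 2

Recompute each row's even parity and compare to rp:
  r0: data parity 0, sent rp 1 → mismatch
  r1: data parity 0, sent rp 0 → ok
  r2: data parity 1, sent rp 1 → ok
  r3: data parity 0, sent rp 0 → ok
Recompute each column's even parity and compare to cp:
  c0: data parity 1, sent cp 1 → ok
  c1: data parity 1, sent cp 1 → ok
  c2: data parity 1, sent cp 0 → mismatch
Exactly one row (r0) and one column (c2) fail → the flipped bit is at their intersection.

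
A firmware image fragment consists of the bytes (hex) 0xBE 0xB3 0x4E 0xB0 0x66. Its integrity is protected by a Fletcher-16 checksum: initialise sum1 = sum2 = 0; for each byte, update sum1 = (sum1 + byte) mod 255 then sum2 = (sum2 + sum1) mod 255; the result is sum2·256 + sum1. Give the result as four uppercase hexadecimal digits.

Running sums (mod 255):
  after byte 0 (0xBE): sum1=190, sum2=190
  after byte 1 (0xB3): sum1=114, sum2=49
  after byte 2 (0x4E): sum1=192, sum2=241
  after byte 3 (0xB0): sum1=113, sum2=99
  after byte 4 (0x66): sum1=215, sum2=59
Checksum = sum2·256 + sum1 = 59·256 + 215 = 15319 = 0x3BD7.

3BD7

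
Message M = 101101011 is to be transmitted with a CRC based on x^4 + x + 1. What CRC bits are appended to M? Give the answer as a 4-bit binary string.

Append 4 zeros: 1011010110000. Divide by 10011 (XOR where the leading bit is 1):
  pos 0: 10110 XOR 10011 = 00101
  pos 2: 10110 XOR 10011 = 00101
  pos 4: 10111 XOR 10011 = 00100
  pos 6: 10000 XOR 10011 = 00011
Remainder (last 4 bits) = 1100. This is the CRC / FCS.

1100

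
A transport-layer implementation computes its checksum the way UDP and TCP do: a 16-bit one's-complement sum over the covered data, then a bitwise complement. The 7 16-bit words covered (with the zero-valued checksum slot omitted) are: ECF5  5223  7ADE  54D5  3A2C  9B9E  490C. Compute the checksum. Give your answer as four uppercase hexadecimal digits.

D25B

One's-complement addition (fold any carry out of bit 15 back into bit 0):
  0xECF5 + 0x5223 = 0x13F18 → wrap carry → 0x3F19
  0x3F19 + 0x7ADE = 0x0B9F7
  0xB9F7 + 0x54D5 = 0x10ECC → wrap carry → 0x0ECD
  0x0ECD + 0x3A2C = 0x048F9
  0x48F9 + 0x9B9E = 0x0E497
  0xE497 + 0x490C = 0x12DA3 → wrap carry → 0x2DA4
One's-complement sum = 0x2DA4.
Checksum = ~0x2DA4 & 0xFFFF = 0xD25B.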